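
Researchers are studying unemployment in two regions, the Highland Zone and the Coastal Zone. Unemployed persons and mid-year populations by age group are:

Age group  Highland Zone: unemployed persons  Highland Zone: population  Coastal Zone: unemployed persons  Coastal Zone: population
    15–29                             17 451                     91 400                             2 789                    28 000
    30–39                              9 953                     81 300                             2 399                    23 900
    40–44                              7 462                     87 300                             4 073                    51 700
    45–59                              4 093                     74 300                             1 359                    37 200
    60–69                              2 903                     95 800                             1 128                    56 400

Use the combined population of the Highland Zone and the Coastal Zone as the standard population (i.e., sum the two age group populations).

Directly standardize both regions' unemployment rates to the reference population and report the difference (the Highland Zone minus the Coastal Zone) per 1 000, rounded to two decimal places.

Age-specific rates per 1 000 for the Highland Zone: 190.930, 122.423, 85.475, 55.087, 30.303.
For the Coastal Zone: 99.607, 100.377, 78.781, 36.532, 20.000.
Combined standard total = 627 300; weights = 0.1903, 0.1677, 0.2216, 0.1777, 0.2426.
The Highland Zone: 0.1903×190.930 + 0.1677×122.423 + 0.2216×85.475 + 0.1777×55.087 + 0.2426×30.303 = 92.9561 per 1 000.
The Coastal Zone: 0.1903×99.607 + 0.1677×100.377 + 0.2216×78.781 + 0.1777×36.532 + 0.2426×20.000 = 64.5954 per 1 000.
Difference = 92.9561 − 64.5954 = 28.3607.

28.36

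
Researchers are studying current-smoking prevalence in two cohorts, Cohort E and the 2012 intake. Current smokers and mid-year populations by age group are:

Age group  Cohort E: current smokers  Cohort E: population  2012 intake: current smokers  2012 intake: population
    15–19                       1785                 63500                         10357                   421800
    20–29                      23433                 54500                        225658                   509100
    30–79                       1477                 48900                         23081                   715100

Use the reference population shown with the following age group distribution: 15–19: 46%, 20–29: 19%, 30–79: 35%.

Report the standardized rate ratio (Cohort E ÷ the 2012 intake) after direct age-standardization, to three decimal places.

0.985

Age-specific rates per 1000 for Cohort E: 28.110, 429.963, 30.204.
For the 2012 intake: 24.554, 443.249, 32.277.
Standard weights: 0.46, 0.19, 0.35.
Cohort E: 0.4600×28.110 + 0.1900×429.963 + 0.3500×30.204 = 105.1953 per 1000.
The 2012 intake: 0.4600×24.554 + 0.1900×443.249 + 0.3500×32.277 = 106.8091 per 1000.
Ratio = 105.1953 ÷ 106.8091 = 0.98489.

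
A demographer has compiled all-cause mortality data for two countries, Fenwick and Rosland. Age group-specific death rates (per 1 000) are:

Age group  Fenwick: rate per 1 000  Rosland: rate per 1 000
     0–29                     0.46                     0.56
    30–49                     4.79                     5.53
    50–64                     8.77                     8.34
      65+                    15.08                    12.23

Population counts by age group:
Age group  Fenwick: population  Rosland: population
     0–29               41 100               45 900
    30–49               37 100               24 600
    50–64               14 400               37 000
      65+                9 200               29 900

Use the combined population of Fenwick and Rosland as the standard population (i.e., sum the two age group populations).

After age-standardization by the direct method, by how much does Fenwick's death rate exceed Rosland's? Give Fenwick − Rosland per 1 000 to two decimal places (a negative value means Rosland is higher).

Combined standard total = 239 200; weights = 0.3637, 0.2579, 0.2149, 0.1635.
Fenwick: 0.3637×0.46 + 0.2579×4.79 + 0.2149×8.77 + 0.1635×15.08 = 5.7524 per 1 000.
Rosland: 0.3637×0.56 + 0.2579×5.53 + 0.2149×8.34 + 0.1635×12.23 = 5.4214 per 1 000.
Difference = 5.7524 − 5.4214 = 0.3310.

0.33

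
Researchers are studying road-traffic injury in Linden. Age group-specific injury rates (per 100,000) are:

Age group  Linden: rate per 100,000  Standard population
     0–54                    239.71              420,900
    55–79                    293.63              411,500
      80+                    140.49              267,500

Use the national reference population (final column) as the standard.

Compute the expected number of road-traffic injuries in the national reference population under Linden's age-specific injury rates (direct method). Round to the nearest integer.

Expected road-traffic injuries = Σ (standard pop × age-specific rate ÷ 100,000)
= 420,900×239.71/100,000 + 411,500×293.63/100,000 + 267,500×140.49/100,000
= 1008.94 + 1208.29 + 375.81 = 2593.04.

2593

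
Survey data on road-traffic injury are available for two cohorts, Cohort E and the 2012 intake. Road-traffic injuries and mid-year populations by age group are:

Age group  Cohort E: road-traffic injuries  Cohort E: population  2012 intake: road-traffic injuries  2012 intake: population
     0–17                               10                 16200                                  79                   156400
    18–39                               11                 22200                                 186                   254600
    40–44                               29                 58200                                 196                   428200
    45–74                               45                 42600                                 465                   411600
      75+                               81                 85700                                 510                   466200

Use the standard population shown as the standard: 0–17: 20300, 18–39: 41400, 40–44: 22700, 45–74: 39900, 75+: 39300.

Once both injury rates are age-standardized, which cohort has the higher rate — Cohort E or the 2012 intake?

Age-specific rates per 100000 for Cohort E: 61.73, 49.55, 49.83, 105.63, 94.52.
For the 2012 intake: 50.51, 73.06, 45.77, 112.97, 109.40.
Standard total = 163600; weights = 0.1241, 0.2531, 0.1388, 0.2439, 0.2402.
Cohort E: 0.1241×61.73 + 0.2531×49.55 + 0.1388×49.83 + 0.2439×105.63 + 0.2402×94.52 = 75.5794 per 100000.
The 2012 intake: 0.1241×50.51 + 0.2531×73.06 + 0.1388×45.77 + 0.2439×112.97 + 0.2402×109.40 = 84.9378 per 100000.

2012 intake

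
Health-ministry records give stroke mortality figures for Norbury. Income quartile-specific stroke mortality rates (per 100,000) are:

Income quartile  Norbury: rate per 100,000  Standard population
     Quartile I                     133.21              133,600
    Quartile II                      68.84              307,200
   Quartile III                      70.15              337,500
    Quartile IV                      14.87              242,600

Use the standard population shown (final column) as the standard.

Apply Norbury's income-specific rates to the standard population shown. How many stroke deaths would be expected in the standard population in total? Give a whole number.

662

Expected stroke deaths = Σ (standard pop × income-specific rate ÷ 100,000)
= 133,600×133.21/100,000 + 307,200×68.84/100,000 + 337,500×70.15/100,000 + 242,600×14.87/100,000
= 177.97 + 211.48 + 236.76 + 36.07 = 662.28.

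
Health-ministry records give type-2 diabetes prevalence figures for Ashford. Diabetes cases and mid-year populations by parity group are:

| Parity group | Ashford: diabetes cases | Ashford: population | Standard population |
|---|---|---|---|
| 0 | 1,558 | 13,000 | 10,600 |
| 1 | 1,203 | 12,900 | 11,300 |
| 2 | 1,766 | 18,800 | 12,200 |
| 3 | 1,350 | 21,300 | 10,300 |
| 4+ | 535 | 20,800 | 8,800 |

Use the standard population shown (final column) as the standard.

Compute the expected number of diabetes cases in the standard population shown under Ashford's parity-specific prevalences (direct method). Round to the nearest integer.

Parity-specific rates per 1,000 for Ashford: 119.846, 93.256, 93.936, 63.380, 25.721.
Expected diabetes cases = Σ (standard pop × parity-specific rate ÷ 1,000)
= 10,600×119.846/1,000 + 11,300×93.256/1,000 + 12,200×93.936/1,000 + 10,300×63.380/1,000 + 8,800×25.721/1,000
= 1270.37 + 1053.79 + 1146.02 + 652.82 + 226.35 = 4349.34.

4349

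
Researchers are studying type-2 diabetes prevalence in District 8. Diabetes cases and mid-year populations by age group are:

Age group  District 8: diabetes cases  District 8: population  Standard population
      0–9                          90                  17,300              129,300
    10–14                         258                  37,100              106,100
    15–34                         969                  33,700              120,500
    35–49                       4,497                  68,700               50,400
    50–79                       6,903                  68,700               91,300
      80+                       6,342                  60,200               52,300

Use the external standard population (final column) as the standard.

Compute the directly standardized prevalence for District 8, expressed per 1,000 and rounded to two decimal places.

Age-specific rates per 1,000 for District 8: 5.202, 6.954, 28.754, 65.459, 100.480, 105.349.
Standard total = 549,900; weights = 0.2351, 0.1929, 0.2191, 0.0917, 0.1660, 0.0951.
Standardized rate: 0.2351×5.202 + 0.1929×6.954 + 0.2191×28.754 + 0.0917×65.459 + 0.1660×100.480 + 0.0951×105.349 = 41.5676 per 1,000.

41.57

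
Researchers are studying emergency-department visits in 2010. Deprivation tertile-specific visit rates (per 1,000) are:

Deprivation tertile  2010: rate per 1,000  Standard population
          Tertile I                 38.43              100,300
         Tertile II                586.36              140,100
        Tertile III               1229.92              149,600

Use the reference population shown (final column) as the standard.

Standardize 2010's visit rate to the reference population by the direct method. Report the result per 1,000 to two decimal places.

Standard total = 390,000; weights = 0.2572, 0.3592, 0.3836.
Standardized rate: 0.2572×38.43 + 0.3592×586.36 + 0.3836×1229.92 = 692.3067 per 1,000.

692.31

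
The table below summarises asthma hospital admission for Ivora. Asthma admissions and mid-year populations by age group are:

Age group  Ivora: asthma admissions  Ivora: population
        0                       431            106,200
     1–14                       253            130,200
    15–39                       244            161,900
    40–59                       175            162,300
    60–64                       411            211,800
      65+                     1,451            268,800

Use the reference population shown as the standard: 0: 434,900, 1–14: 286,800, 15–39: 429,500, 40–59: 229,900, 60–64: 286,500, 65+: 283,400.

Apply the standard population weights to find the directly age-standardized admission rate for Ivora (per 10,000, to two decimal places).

Age-specific rates per 10,000 for Ivora: 40.58, 19.43, 15.07, 10.78, 19.41, 53.98.
Standard total = 1,951,000; weights = 0.2229, 0.1470, 0.2201, 0.1178, 0.1468, 0.1453.
Standardized rate: 0.2229×40.58 + 0.1470×19.43 + 0.2201×15.07 + 0.1178×10.78 + 0.1468×19.41 + 0.1453×53.98 = 27.1822 per 10,000.

27.18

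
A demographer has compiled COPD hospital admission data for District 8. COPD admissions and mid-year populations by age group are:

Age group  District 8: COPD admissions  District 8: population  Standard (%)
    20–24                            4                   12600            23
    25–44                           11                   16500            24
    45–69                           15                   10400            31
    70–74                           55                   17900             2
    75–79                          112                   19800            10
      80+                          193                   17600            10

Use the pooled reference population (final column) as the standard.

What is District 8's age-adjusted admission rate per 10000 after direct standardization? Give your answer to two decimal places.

Age-specific rates per 10000 for District 8: 3.17, 6.67, 14.42, 30.73, 56.57, 109.66.
Standard weights: 0.23, 0.24, 0.31, 0.02, 0.10, 0.10.
Standardized rate: 0.2300×3.17 + 0.2400×6.67 + 0.3100×14.42 + 0.0200×30.73 + 0.1000×56.57 + 0.1000×109.66 = 24.0383 per 10000.

24.04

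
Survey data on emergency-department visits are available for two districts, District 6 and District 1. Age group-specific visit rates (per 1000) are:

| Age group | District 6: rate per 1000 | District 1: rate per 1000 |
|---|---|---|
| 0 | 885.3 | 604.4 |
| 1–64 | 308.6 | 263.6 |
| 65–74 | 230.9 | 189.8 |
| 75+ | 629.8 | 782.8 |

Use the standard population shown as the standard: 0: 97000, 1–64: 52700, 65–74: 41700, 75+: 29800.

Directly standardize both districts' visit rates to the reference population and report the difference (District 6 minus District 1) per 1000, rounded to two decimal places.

121.04

Standard total = 221200; weights = 0.4385, 0.2382, 0.1885, 0.1347.
District 6: 0.4385×885.3 + 0.2382×308.6 + 0.1885×230.9 + 0.1347×629.8 = 590.1170 per 1000.
District 1: 0.4385×604.4 + 0.2382×263.6 + 0.1885×189.8 + 0.1347×782.8 = 469.0806 per 1000.
Difference = 590.1170 − 469.0806 = 121.0365.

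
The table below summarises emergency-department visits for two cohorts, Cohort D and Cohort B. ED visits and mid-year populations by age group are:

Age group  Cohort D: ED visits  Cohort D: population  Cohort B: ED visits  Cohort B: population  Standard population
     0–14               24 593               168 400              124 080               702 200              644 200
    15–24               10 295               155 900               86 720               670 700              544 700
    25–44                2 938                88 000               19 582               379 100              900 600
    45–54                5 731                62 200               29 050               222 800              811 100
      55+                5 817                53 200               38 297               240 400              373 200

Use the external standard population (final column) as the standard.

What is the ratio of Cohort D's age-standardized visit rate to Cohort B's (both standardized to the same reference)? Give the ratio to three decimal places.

0.696

Age-specific rates per 1 000 for Cohort D: 146.039, 66.036, 33.386, 92.138, 109.342.
For Cohort B: 176.702, 129.298, 51.654, 130.386, 159.305.
Standard total = 3 273 800; weights = 0.1968, 0.1664, 0.2751, 0.2478, 0.1140.
Cohort D: 0.1968×146.039 + 0.1664×66.036 + 0.2751×33.386 + 0.2478×92.138 + 0.1140×109.342 = 84.2006 per 1 000.
Cohort B: 0.1968×176.702 + 0.1664×129.298 + 0.2751×51.654 + 0.2478×130.386 + 0.1140×159.305 = 120.9567 per 1 000.
Ratio = 84.2006 ÷ 120.9567 = 0.69612.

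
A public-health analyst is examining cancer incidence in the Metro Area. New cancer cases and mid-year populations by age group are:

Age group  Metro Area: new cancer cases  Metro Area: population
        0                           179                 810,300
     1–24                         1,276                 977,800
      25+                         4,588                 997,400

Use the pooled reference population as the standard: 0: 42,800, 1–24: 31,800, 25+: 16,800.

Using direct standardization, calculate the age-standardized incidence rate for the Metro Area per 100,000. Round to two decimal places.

Age-specific rates per 100,000 for the Metro Area: 22.09, 130.50, 460.00.
Standard total = 91,400; weights = 0.4683, 0.3479, 0.1838.
Standardized rate: 0.4683×22.09 + 0.3479×130.50 + 0.1838×460.00 = 140.2978 per 100,000.

140.30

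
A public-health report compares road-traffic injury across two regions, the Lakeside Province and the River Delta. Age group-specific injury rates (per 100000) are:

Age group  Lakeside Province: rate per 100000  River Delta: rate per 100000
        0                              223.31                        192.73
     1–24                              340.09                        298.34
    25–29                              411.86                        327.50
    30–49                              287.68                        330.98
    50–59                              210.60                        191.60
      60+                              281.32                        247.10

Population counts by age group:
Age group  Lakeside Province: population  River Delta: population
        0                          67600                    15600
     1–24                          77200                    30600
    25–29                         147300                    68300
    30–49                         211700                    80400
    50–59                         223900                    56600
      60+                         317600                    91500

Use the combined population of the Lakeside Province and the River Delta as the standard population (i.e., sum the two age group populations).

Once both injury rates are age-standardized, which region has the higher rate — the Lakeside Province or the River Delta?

Combined standard total = 1388300; weights = 0.0599, 0.0776, 0.1553, 0.2104, 0.2020, 0.2947.
The Lakeside Province: 0.0599×223.31 + 0.0776×340.09 + 0.1553×411.86 + 0.2104×287.68 + 0.2020×210.60 + 0.2947×281.32 = 289.7290 per 100000.
The River Delta: 0.0599×192.73 + 0.0776×298.34 + 0.1553×327.50 + 0.2104×330.98 + 0.2020×191.60 + 0.2947×247.10 = 266.7412 per 100000.

Lakeside Province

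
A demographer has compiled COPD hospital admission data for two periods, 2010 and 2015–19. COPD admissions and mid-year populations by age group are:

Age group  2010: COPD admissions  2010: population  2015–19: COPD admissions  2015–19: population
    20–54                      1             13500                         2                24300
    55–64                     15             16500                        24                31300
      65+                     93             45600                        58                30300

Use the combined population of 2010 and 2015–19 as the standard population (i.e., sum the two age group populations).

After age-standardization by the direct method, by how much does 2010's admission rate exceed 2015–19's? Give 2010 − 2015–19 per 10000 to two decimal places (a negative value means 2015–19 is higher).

0.99

Age-specific rates per 10000 for 2010: 0.74, 9.09, 20.39.
For 2015–19: 0.82, 7.67, 19.14.
Combined standard total = 161500; weights = 0.2341, 0.2960, 0.4700.
2010: 0.2341×0.74 + 0.2960×9.09 + 0.4700×20.39 = 12.4490 per 10000.
2015–19: 0.2341×0.82 + 0.2960×7.67 + 0.4700×19.14 = 11.4582 per 10000.
Difference = 12.4490 − 11.4582 = 0.9907.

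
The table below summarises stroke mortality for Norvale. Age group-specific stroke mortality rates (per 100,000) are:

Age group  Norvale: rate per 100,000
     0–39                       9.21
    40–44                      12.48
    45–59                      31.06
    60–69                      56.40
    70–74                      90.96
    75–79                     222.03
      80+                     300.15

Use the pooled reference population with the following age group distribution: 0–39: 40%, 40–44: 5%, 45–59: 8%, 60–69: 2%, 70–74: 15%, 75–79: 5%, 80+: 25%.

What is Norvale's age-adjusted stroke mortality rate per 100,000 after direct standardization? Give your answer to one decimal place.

107.7

Standard weights: 0.40, 0.05, 0.08, 0.02, 0.15, 0.05, 0.25.
Standardized rate: 0.4000×9.21 + 0.0500×12.48 + 0.0800×31.06 + 0.0200×56.40 + 0.1500×90.96 + 0.0500×222.03 + 0.2500×300.15 = 107.7038 per 100,000.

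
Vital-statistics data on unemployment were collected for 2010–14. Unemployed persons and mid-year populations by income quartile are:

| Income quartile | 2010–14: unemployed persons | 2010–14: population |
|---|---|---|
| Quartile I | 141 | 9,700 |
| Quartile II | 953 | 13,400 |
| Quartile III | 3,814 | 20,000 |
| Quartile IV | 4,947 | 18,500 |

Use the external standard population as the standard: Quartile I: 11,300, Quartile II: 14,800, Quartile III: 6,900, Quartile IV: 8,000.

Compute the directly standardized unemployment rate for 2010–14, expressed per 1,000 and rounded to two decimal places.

Income-specific rates per 1,000 for 2010–14: 14.536, 71.119, 190.700, 267.405.
Standard total = 41,000; weights = 0.2756, 0.3610, 0.1683, 0.1951.
Standardized rate: 0.2756×14.536 + 0.3610×71.119 + 0.1683×190.700 + 0.1951×267.405 = 113.9487 per 1,000.

113.95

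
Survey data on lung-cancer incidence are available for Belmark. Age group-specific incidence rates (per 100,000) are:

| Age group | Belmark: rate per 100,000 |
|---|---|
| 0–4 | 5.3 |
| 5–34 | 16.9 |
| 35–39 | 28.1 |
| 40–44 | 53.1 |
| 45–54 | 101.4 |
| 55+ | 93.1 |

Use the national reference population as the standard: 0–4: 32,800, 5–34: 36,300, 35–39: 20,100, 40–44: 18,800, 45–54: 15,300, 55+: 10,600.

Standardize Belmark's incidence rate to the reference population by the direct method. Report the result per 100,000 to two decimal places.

Standard total = 133,900; weights = 0.2450, 0.2711, 0.1501, 0.1404, 0.1143, 0.0792.
Standardized rate: 0.2450×5.3 + 0.2711×16.9 + 0.1501×28.1 + 0.1404×53.1 + 0.1143×101.4 + 0.0792×93.1 = 36.5099 per 100,000.

36.51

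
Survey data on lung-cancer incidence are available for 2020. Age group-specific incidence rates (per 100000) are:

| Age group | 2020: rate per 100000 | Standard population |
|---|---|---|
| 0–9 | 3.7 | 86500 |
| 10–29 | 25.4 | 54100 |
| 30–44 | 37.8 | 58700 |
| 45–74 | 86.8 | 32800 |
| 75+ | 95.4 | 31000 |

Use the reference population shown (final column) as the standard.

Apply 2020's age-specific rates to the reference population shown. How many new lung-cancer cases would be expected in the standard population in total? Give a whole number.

97

Expected new lung-cancer cases = Σ (standard pop × age-specific rate ÷ 100000)
= 86500×3.7/100000 + 54100×25.4/100000 + 58700×37.8/100000 + 32800×86.8/100000 + 31000×95.4/100000
= 3.20 + 13.74 + 22.19 + 28.47 + 29.57 = 97.17.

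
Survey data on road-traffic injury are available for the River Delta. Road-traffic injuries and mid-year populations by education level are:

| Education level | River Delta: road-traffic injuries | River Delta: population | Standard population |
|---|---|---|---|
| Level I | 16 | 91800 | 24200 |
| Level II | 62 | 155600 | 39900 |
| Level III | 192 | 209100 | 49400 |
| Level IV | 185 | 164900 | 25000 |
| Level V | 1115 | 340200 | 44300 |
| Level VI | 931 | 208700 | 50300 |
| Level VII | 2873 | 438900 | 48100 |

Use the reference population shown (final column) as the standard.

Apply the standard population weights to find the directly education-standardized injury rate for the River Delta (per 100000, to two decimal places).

Education-specific rates per 100000 for the River Delta: 17.43, 39.85, 91.82, 112.19, 327.75, 446.09, 654.59.
Standard total = 281200; weights = 0.0861, 0.1419, 0.1757, 0.0889, 0.1575, 0.1789, 0.1711.
Standardized rate: 0.0861×17.43 + 0.1419×39.85 + 0.1757×91.82 + 0.0889×112.19 + 0.1575×327.75 + 0.1789×446.09 + 0.1711×654.59 = 276.6573 per 100000.

276.66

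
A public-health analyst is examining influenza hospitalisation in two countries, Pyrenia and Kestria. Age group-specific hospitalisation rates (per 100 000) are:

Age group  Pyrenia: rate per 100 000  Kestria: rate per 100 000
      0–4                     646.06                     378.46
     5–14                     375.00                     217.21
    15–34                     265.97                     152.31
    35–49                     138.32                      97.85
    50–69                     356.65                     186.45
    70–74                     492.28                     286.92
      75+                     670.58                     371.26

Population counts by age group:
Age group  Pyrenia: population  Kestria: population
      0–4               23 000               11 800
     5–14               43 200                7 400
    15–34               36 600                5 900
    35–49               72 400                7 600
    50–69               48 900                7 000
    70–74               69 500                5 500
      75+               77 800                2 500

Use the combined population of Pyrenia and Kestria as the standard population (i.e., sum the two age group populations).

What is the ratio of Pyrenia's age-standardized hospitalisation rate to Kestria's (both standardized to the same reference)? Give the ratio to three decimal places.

Combined standard total = 419 100; weights = 0.0830, 0.1207, 0.1014, 0.1909, 0.1334, 0.1790, 0.1916.
Pyrenia: 0.0830×646.06 + 0.1207×375.00 + 0.1014×265.97 + 0.1909×138.32 + 0.1334×356.65 + 0.1790×492.28 + 0.1916×670.58 = 416.4460 per 100 000.
Kestria: 0.0830×378.46 + 0.1207×217.21 + 0.1014×152.31 + 0.1909×97.85 + 0.1334×186.45 + 0.1790×286.92 + 0.1916×371.26 = 239.1223 per 100 000.
Ratio = 416.4460 ÷ 239.1223 = 1.74156.

1.742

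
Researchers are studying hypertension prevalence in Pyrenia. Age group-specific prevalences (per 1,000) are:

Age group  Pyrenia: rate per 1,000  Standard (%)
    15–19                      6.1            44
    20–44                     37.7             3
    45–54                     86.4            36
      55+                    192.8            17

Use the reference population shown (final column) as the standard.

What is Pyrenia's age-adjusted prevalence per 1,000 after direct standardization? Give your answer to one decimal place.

67.7

Standard weights: 0.44, 0.03, 0.36, 0.17.
Standardized rate: 0.4400×6.1 + 0.0300×37.7 + 0.3600×86.4 + 0.1700×192.8 = 67.6950 per 1,000.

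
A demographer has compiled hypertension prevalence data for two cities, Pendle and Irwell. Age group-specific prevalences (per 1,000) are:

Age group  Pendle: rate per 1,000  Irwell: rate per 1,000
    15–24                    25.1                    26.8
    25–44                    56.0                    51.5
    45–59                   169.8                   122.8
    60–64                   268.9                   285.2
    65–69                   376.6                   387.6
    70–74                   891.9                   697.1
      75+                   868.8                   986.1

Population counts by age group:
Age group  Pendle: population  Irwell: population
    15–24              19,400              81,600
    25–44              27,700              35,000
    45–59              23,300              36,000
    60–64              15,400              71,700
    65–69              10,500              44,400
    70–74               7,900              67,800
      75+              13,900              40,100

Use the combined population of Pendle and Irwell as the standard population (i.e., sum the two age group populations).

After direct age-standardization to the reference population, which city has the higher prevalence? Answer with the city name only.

Pendle

Combined standard total = 494,700; weights = 0.2042, 0.1267, 0.1199, 0.1761, 0.1110, 0.1530, 0.1092.
Pendle: 0.2042×25.1 + 0.1267×56.0 + 0.1199×169.8 + 0.1761×268.9 + 0.1110×376.6 + 0.1530×891.9 + 0.1092×868.8 = 353.0301 per 1,000.
Irwell: 0.2042×26.8 + 0.1267×51.5 + 0.1199×122.8 + 0.1761×285.2 + 0.1110×387.6 + 0.1530×697.1 + 0.1092×986.1 = 334.2590 per 1,000.
The crude rates (281.22 vs 352.83) would put Irwell higher, but that reflects its age composition; once standardized to a common age structure, Pendle has the higher underlying rate.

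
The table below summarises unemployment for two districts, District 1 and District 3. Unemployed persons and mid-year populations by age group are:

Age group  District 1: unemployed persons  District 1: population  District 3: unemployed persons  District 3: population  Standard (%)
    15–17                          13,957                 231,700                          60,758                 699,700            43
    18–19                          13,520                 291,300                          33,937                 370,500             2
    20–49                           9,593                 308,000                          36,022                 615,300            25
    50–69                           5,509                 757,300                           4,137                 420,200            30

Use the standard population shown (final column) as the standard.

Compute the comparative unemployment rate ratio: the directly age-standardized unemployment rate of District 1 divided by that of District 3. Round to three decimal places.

0.648

Age-specific rates per 1,000 for District 1: 60.237, 46.413, 31.146, 7.275.
For District 3: 86.834, 91.598, 58.544, 9.845.
Standard weights: 0.43, 0.02, 0.25, 0.30.
District 1: 0.4300×60.237 + 0.0200×46.413 + 0.2500×31.146 + 0.3000×7.275 = 36.7992 per 1,000.
District 3: 0.4300×86.834 + 0.0200×91.598 + 0.2500×58.544 + 0.3000×9.845 = 56.7603 per 1,000.
Ratio = 36.7992 ÷ 56.7603 = 0.64833.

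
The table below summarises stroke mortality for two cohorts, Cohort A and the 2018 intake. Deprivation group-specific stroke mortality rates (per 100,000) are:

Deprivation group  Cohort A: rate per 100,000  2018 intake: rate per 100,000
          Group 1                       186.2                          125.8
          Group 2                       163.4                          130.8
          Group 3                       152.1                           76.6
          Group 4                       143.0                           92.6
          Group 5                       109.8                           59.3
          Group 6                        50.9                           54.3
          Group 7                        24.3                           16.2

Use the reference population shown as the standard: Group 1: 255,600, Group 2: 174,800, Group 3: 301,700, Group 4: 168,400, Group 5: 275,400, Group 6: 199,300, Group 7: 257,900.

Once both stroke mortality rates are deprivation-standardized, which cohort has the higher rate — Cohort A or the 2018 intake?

Standard total = 1,633,100; weights = 0.1565, 0.1070, 0.1847, 0.1031, 0.1686, 0.1220, 0.1579.
Cohort A: 0.1565×186.2 + 0.1070×163.4 + 0.1847×152.1 + 0.1031×143.0 + 0.1686×109.8 + 0.1220×50.9 + 0.1579×24.3 = 118.0424 per 100,000.
The 2018 intake: 0.1565×125.8 + 0.1070×130.8 + 0.1847×76.6 + 0.1031×92.6 + 0.1686×59.3 + 0.1220×54.3 + 0.1579×16.2 = 76.5743 per 100,000.

Cohort A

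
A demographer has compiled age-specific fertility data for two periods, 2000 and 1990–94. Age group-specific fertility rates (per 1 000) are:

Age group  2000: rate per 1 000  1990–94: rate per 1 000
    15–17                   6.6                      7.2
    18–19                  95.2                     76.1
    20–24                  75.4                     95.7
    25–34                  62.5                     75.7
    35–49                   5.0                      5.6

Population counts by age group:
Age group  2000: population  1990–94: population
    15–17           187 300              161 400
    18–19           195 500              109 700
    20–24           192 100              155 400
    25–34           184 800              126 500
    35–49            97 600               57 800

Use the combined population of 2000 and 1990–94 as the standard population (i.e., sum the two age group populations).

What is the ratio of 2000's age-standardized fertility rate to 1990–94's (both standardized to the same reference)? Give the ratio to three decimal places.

Combined standard total = 1 468 100; weights = 0.2375, 0.2079, 0.2367, 0.2120, 0.1059.
2000: 0.2375×6.6 + 0.2079×95.2 + 0.2367×75.4 + 0.2120×62.5 + 0.1059×5.0 = 52.9877 per 1 000.
1990–94: 0.2375×7.2 + 0.2079×76.1 + 0.2367×95.7 + 0.2120×75.7 + 0.1059×5.6 = 56.8270 per 1 000.
Ratio = 52.9877 ÷ 56.8270 = 0.93244.

0.932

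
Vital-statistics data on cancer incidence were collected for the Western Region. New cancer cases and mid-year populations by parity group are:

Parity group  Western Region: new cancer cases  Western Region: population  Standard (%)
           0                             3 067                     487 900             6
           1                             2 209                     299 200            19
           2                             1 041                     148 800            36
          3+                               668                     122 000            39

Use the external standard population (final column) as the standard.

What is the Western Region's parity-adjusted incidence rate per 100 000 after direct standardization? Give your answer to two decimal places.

Parity-specific rates per 100 000 for the Western Region: 628.61, 738.30, 699.60, 547.54.
Standard weights: 0.06, 0.19, 0.36, 0.39.
Standardized rate: 0.0600×628.61 + 0.1900×738.30 + 0.3600×699.60 + 0.3900×547.54 = 643.3900 per 100 000.

643.39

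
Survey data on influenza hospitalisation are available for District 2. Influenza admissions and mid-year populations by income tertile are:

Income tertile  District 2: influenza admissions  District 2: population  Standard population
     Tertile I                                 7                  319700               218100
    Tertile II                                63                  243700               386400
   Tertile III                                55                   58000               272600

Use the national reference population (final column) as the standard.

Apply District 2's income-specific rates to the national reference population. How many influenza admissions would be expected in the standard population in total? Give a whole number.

363

Income-specific rates per 100000 for District 2: 2.19, 25.85, 94.83.
Expected influenza admissions = Σ (standard pop × income-specific rate ÷ 100000)
= 218100×2.19/100000 + 386400×25.85/100000 + 272600×94.83/100000
= 4.78 + 99.89 + 258.50 = 363.17.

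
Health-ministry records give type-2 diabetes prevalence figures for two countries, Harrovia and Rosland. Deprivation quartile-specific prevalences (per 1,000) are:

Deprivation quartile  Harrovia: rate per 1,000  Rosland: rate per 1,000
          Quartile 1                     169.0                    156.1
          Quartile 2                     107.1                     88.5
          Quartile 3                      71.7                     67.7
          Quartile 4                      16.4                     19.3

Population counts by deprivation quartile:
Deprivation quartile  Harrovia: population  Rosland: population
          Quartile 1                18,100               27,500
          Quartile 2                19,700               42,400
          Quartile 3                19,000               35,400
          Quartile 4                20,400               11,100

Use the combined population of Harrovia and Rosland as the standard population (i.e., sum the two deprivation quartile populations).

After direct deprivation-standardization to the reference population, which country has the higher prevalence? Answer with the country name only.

Harrovia

Combined standard total = 193,600; weights = 0.2355, 0.3208, 0.2810, 0.1627.
Harrovia: 0.2355×169.0 + 0.3208×107.1 + 0.2810×71.7 + 0.1627×16.4 = 96.9752 per 1,000.
Rosland: 0.2355×156.1 + 0.3208×88.5 + 0.2810×67.7 + 0.1627×19.3 = 87.3184 per 1,000.
The crude rates (88.93 vs 91.55) would put Rosland higher, but that reflects its deprivation composition; once standardized to a common deprivation structure, Harrovia has the higher underlying rate.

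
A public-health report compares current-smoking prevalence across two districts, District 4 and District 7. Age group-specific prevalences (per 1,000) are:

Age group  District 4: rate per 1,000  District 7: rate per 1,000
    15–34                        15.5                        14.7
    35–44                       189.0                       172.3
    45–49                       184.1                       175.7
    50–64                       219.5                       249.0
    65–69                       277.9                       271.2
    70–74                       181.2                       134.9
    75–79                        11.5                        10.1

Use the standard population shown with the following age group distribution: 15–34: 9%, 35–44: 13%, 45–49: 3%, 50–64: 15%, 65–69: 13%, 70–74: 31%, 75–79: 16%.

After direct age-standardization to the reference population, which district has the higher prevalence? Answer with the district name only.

Standard weights: 0.09, 0.13, 0.03, 0.15, 0.13, 0.31, 0.16.
District 4: 0.0900×15.5 + 0.1300×189.0 + 0.0300×184.1 + 0.1500×219.5 + 0.1300×277.9 + 0.3100×181.2 + 0.1600×11.5 = 158.5520 per 1,000.
District 7: 0.0900×14.7 + 0.1300×172.3 + 0.0300×175.7 + 0.1500×249.0 + 0.1300×271.2 + 0.3100×134.9 + 0.1600×10.1 = 145.0340 per 1,000.

District 4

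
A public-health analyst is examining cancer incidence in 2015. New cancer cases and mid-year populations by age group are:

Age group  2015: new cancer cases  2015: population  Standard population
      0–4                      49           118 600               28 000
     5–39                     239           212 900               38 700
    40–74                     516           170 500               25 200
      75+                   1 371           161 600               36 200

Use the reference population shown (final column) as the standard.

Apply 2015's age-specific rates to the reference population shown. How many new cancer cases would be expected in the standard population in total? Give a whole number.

438

Age-specific rates per 100 000 for 2015: 41.32, 112.26, 302.64, 848.39.
Expected new cancer cases = Σ (standard pop × age-specific rate ÷ 100 000)
= 28 000×41.32/100 000 + 38 700×112.26/100 000 + 25 200×302.64/100 000 + 36 200×848.39/100 000
= 11.57 + 43.44 + 76.27 + 307.12 = 438.40.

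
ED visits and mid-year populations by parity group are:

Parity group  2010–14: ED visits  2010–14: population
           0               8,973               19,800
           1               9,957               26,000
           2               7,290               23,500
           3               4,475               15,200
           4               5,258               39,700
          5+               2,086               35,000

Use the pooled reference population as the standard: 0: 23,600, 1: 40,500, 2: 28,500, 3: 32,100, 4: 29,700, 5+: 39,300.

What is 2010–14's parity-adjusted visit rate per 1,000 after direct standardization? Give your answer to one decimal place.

Parity-specific rates per 1,000 for 2010–14: 453.182, 382.962, 310.213, 294.408, 132.443, 59.600.
Standard total = 193,700; weights = 0.1218, 0.2091, 0.1471, 0.1657, 0.1533, 0.2029.
Standardized rate: 0.1218×453.182 + 0.2091×382.962 + 0.1471×310.213 + 0.1657×294.408 + 0.1533×132.443 + 0.2029×59.600 = 262.1189 per 1,000.

262.1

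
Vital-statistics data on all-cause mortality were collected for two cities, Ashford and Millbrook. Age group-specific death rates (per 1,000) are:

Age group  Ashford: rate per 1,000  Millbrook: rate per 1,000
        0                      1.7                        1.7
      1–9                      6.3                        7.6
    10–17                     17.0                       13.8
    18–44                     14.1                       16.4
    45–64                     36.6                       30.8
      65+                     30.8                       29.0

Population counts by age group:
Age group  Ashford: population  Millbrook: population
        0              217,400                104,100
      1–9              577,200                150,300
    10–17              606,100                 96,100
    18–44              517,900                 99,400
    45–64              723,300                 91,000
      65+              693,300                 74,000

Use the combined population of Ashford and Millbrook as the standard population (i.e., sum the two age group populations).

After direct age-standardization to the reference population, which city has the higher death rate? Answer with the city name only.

Ashford

Combined standard total = 3,950,100; weights = 0.0814, 0.1842, 0.1778, 0.1563, 0.2061, 0.1942.
Ashford: 0.0814×1.7 + 0.1842×6.3 + 0.1778×17.0 + 0.1563×14.1 + 0.2061×36.6 + 0.1942×30.8 = 20.0520 per 1,000.
Millbrook: 0.0814×1.7 + 0.1842×7.6 + 0.1778×13.8 + 0.1563×16.4 + 0.2061×30.8 + 0.1942×29.0 = 18.5367 per 1,000.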